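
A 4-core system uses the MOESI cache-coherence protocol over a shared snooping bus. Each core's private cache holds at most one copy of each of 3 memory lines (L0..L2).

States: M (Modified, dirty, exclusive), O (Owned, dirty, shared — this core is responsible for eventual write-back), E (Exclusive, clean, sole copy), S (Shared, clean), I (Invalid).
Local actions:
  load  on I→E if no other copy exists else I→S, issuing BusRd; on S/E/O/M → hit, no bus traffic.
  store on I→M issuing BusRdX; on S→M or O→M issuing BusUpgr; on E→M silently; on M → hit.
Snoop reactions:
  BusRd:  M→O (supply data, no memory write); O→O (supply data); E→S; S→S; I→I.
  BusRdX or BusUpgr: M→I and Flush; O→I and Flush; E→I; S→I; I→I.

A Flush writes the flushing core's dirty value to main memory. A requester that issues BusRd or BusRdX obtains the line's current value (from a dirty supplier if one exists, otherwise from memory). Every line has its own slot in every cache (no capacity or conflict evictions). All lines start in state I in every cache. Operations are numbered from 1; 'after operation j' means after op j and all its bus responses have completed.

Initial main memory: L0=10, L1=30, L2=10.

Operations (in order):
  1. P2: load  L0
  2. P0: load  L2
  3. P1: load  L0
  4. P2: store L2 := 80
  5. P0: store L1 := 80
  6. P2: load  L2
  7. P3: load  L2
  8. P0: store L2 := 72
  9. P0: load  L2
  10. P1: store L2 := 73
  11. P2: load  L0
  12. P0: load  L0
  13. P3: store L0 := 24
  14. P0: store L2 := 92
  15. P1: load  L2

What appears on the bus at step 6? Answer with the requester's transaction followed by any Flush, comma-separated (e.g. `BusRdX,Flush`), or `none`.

bus = none

  op1 P2: load  L0 → I/I/E/I on L0; bus BusRd; mem=10
  op2 P0: load  L2 → E/I/I/I on L2; bus BusRd; mem=10
  op3 P1: load  L0 → I/S/S/I on L0; bus BusRd; mem=10
  op4 P2: store L2 := 80 → I/I/M/I on L2; bus BusRdX; mem=10
  op5 P0: store L1 := 80 → M/I/I/I on L1; bus BusRdX; mem=30
  op6 P2: load  L2 → I/I/M/I on L2; bus (none); mem=10
  op7 P3: load  L2 → I/I/O/S on L2; bus BusRd; mem=10
  op8 P0: store L2 := 72 → M/I/I/I on L2; bus BusRdX Flush; mem=80
  op9 P0: load  L2 → M/I/I/I on L2; bus (none); mem=80
  op10 P1: store L2 := 73 → I/M/I/I on L2; bus BusRdX Flush; mem=72
  op11 P2: load  L0 → I/S/S/I on L0; bus (none); mem=10
  op12 P0: load  L0 → S/S/S/I on L0; bus BusRd; mem=10
  op13 P3: store L0 := 24 → I/I/I/M on L0; bus BusRdX; mem=10
  op14 P0: store L2 := 92 → M/I/I/I on L2; bus BusRdX Flush; mem=73
  op15 P1: load  L2 → O/S/I/I on L2; bus BusRd; mem=73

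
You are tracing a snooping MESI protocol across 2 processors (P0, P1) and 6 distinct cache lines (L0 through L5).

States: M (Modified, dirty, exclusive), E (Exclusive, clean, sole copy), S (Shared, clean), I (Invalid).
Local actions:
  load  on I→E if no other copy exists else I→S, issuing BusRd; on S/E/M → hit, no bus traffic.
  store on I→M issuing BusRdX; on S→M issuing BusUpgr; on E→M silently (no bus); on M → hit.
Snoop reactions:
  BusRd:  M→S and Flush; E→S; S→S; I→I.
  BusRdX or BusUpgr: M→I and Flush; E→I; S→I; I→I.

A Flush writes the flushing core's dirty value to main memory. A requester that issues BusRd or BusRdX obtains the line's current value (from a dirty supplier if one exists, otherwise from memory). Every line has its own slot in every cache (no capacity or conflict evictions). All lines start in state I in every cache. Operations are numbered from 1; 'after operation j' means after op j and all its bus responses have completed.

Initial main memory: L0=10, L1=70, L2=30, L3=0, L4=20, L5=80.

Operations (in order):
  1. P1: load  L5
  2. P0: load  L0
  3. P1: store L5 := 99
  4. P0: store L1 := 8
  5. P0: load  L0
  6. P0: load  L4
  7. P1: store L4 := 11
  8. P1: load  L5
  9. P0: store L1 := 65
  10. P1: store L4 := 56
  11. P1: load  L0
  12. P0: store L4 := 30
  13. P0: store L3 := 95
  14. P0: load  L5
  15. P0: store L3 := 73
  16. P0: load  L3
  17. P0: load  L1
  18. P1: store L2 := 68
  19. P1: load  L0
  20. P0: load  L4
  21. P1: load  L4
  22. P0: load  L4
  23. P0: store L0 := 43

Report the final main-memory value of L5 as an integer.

1. P1: load  L5  bus=[BusRd]  L5: P0=I P1=E  mem[L5]=80
2. P0: load  L0  bus=[BusRd]  L0: P0=E P1=I  mem[L0]=10
3. P1: store L5 := 99  bus=[-]  L5: P0=I P1=M  mem[L5]=80
4. P0: store L1 := 8  bus=[BusRdX]  L1: P0=M P1=I  mem[L1]=70
5. P0: load  L0  bus=[-]  L0: P0=E P1=I  mem[L0]=10
6. P0: load  L4  bus=[BusRd]  L4: P0=E P1=I  mem[L4]=20
7. P1: store L4 := 11  bus=[BusRdX]  L4: P0=I P1=M  mem[L4]=20
8. P1: load  L5  bus=[-]  L5: P0=I P1=M  mem[L5]=80
9. P0: store L1 := 65  bus=[-]  L1: P0=M P1=I  mem[L1]=70
10. P1: store L4 := 56  bus=[-]  L4: P0=I P1=M  mem[L4]=20
11. P1: load  L0  bus=[BusRd]  L0: P0=S P1=S  mem[L0]=10
12. P0: store L4 := 30  bus=[BusRdX,Flush]  L4: P0=M P1=I  mem[L4]=56
13. P0: store L3 := 95  bus=[BusRdX]  L3: P0=M P1=I  mem[L3]=0
14. P0: load  L5  bus=[BusRd,Flush]  L5: P0=S P1=S  mem[L5]=99
15. P0: store L3 := 73  bus=[-]  L3: P0=M P1=I  mem[L3]=0
16. P0: load  L3  bus=[-]  L3: P0=M P1=I  mem[L3]=0
17. P0: load  L1  bus=[-]  L1: P0=M P1=I  mem[L1]=70
18. P1: store L2 := 68  bus=[BusRdX]  L2: P0=I P1=M  mem[L2]=30
19. P1: load  L0  bus=[-]  L0: P0=S P1=S  mem[L0]=10
20. P0: load  L4  bus=[-]  L4: P0=M P1=I  mem[L4]=56
21. P1: load  L4  bus=[BusRd,Flush]  L4: P0=S P1=S  mem[L4]=30
22. P0: load  L4  bus=[-]  L4: P0=S P1=S  mem[L4]=30
23. P0: store L0 := 43  bus=[BusUpgr]  L0: P0=M P1=I  mem[L0]=10

memory[L5] = 99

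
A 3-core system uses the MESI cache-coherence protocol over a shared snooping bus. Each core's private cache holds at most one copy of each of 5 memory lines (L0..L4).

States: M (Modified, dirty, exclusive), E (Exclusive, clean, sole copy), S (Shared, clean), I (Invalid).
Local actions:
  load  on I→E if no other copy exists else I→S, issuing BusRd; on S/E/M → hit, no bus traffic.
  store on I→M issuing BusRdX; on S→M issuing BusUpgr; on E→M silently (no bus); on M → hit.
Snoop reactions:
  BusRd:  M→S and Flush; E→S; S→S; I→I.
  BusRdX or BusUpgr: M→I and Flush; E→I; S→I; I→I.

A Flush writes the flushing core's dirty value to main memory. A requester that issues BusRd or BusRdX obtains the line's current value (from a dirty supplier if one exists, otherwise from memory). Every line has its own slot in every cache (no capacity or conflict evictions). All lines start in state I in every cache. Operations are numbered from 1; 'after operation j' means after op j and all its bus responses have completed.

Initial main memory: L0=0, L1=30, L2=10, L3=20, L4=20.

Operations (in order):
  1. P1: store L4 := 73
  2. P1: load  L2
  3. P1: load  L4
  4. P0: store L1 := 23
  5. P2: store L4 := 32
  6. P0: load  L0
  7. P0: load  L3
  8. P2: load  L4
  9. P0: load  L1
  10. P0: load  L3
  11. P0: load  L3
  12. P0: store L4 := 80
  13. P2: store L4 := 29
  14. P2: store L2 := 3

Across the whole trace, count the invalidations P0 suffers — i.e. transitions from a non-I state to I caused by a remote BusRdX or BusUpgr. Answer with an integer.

invalidations = 1

[1] P1: store L4 := 73 | P0:I, P1:M(73), P2:I | bus: BusRdX
[2] P1: load  L2 | P0:I, P1:E(10), P2:I | bus: BusRd
[3] P1: load  L4 | P0:I, P1:M(73), P2:I | bus: none
[4] P0: store L1 := 23 | P0:M(23), P1:I, P2:I | bus: BusRdX
[5] P2: store L4 := 32 | P0:I, P1:I, P2:M(32) | bus: BusRdX,Flush
[6] P0: load  L0 | P0:E(0), P1:I, P2:I | bus: BusRd
[7] P0: load  L3 | P0:E(20), P1:I, P2:I | bus: BusRd
[8] P2: load  L4 | P0:I, P1:I, P2:M(32) | bus: none
[9] P0: load  L1 | P0:M(23), P1:I, P2:I | bus: none
[10] P0: load  L3 | P0:E(20), P1:I, P2:I | bus: none
[11] P0: load  L3 | P0:E(20), P1:I, P2:I | bus: none
[12] P0: store L4 := 80 | P0:M(80), P1:I, P2:I | bus: BusRdX,Flush
[13] P2: store L4 := 29 | P0:I, P1:I, P2:M(29) | bus: BusRdX,Flush
[14] P2: store L2 := 3 | P0:I, P1:I, P2:M(3) | bus: BusRdX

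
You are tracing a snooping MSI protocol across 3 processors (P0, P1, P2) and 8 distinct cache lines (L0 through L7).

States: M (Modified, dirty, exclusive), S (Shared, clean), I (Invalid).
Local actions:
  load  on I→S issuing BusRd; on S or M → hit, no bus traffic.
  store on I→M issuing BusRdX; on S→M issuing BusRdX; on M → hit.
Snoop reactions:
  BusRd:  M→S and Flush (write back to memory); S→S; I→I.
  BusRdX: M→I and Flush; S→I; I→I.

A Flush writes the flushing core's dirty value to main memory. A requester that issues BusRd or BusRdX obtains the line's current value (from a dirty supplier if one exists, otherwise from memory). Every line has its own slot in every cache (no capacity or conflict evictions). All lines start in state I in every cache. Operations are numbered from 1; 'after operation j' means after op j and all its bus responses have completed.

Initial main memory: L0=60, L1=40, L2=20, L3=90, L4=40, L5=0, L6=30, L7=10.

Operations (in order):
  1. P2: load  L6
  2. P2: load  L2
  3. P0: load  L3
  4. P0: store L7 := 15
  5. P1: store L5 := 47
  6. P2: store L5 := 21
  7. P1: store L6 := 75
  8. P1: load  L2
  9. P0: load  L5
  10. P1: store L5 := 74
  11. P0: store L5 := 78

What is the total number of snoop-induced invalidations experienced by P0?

1. P2: load  L6  bus=[BusRd]  L6: P0=I P1=I P2=S  mem[L6]=30
2. P2: load  L2  bus=[BusRd]  L2: P0=I P1=I P2=S  mem[L2]=20
3. P0: load  L3  bus=[BusRd]  L3: P0=S P1=I P2=I  mem[L3]=90
4. P0: store L7 := 15  bus=[BusRdX]  L7: P0=M P1=I P2=I  mem[L7]=10
5. P1: store L5 := 47  bus=[BusRdX]  L5: P0=I P1=M P2=I  mem[L5]=0
6. P2: store L5 := 21  bus=[BusRdX,Flush]  L5: P0=I P1=I P2=M  mem[L5]=47
7. P1: store L6 := 75  bus=[BusRdX]  L6: P0=I P1=M P2=I  mem[L6]=30
8. P1: load  L2  bus=[BusRd]  L2: P0=I P1=S P2=S  mem[L2]=20
9. P0: load  L5  bus=[BusRd,Flush]  L5: P0=S P1=I P2=S  mem[L5]=21
10. P1: store L5 := 74  bus=[BusRdX]  L5: P0=I P1=M P2=I  mem[L5]=21
11. P0: store L5 := 78  bus=[BusRdX,Flush]  L5: P0=M P1=I P2=I  mem[L5]=74

invalidations = 1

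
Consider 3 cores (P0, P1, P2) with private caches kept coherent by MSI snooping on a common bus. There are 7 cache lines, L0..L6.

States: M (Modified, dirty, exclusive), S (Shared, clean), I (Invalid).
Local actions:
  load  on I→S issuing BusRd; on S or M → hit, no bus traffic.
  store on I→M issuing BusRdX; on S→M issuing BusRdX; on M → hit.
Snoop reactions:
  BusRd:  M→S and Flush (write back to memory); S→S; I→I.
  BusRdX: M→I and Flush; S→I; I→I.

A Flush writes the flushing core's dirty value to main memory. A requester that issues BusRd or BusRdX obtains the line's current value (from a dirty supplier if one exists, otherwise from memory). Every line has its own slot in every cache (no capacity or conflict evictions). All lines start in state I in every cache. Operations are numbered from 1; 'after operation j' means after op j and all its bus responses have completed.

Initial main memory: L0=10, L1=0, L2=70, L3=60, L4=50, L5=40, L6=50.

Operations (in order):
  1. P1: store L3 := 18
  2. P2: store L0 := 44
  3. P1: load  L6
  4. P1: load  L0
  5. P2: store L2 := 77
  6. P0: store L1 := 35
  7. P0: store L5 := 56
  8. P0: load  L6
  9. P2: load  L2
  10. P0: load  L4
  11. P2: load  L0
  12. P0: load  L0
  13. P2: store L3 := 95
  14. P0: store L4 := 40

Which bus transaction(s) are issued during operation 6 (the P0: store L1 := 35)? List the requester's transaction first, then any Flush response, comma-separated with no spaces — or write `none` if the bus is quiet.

1. P1: store L3 := 18  bus=[BusRdX]  L3: P0=I P1=M P2=I  mem[L3]=60
2. P2: store L0 := 44  bus=[BusRdX]  L0: P0=I P1=I P2=M  mem[L0]=10
3. P1: load  L6  bus=[BusRd]  L6: P0=I P1=S P2=I  mem[L6]=50
4. P1: load  L0  bus=[BusRd,Flush]  L0: P0=I P1=S P2=S  mem[L0]=44
5. P2: store L2 := 77  bus=[BusRdX]  L2: P0=I P1=I P2=M  mem[L2]=70
6. P0: store L1 := 35  bus=[BusRdX]  L1: P0=M P1=I P2=I  mem[L1]=0
7. P0: store L5 := 56  bus=[BusRdX]  L5: P0=M P1=I P2=I  mem[L5]=40
8. P0: load  L6  bus=[BusRd]  L6: P0=S P1=S P2=I  mem[L6]=50
9. P2: load  L2  bus=[-]  L2: P0=I P1=I P2=M  mem[L2]=70
10. P0: load  L4  bus=[BusRd]  L4: P0=S P1=I P2=I  mem[L4]=50
11. P2: load  L0  bus=[-]  L0: P0=I P1=S P2=S  mem[L0]=44
12. P0: load  L0  bus=[BusRd]  L0: P0=S P1=S P2=S  mem[L0]=44
13. P2: store L3 := 95  bus=[BusRdX,Flush]  L3: P0=I P1=I P2=M  mem[L3]=18
14. P0: store L4 := 40  bus=[BusRdX]  L4: P0=M P1=I P2=I  mem[L4]=50

bus = BusRdX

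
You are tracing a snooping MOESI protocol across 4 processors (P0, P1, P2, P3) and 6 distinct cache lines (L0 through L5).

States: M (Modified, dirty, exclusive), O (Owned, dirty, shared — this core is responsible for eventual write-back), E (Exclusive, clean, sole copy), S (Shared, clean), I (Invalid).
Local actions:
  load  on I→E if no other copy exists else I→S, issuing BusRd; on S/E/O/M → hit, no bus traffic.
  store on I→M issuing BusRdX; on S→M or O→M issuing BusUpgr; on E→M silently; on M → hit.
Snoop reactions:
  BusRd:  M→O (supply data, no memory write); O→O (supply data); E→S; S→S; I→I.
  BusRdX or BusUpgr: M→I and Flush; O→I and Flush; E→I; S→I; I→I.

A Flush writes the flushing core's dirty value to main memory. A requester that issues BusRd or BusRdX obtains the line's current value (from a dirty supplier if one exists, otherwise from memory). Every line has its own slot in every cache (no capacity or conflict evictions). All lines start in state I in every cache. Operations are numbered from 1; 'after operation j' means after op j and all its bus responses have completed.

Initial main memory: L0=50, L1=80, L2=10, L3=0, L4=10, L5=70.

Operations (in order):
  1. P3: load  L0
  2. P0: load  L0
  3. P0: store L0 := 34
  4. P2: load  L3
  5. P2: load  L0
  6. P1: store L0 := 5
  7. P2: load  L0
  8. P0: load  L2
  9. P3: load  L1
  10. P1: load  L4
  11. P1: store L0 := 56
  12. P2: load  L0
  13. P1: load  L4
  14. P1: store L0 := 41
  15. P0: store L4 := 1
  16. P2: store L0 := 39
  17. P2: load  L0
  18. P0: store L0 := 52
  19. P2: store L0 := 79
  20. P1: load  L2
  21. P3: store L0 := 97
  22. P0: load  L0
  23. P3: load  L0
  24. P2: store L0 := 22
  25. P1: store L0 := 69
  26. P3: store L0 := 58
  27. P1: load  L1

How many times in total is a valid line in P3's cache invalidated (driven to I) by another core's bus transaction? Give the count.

invalidations = 2

1. P3: load  L0  bus=[BusRd]  L0: P0=I P1=I P2=I P3=E  mem[L0]=50
2. P0: load  L0  bus=[BusRd]  L0: P0=S P1=I P2=I P3=S  mem[L0]=50
3. P0: store L0 := 34  bus=[BusUpgr]  L0: P0=M P1=I P2=I P3=I  mem[L0]=50
4. P2: load  L3  bus=[BusRd]  L3: P0=I P1=I P2=E P3=I  mem[L3]=0
5. P2: load  L0  bus=[BusRd]  L0: P0=O P1=I P2=S P3=I  mem[L0]=50
6. P1: store L0 := 5  bus=[BusRdX,Flush]  L0: P0=I P1=M P2=I P3=I  mem[L0]=34
7. P2: load  L0  bus=[BusRd]  L0: P0=I P1=O P2=S P3=I  mem[L0]=34
8. P0: load  L2  bus=[BusRd]  L2: P0=E P1=I P2=I P3=I  mem[L2]=10
9. P3: load  L1  bus=[BusRd]  L1: P0=I P1=I P2=I P3=E  mem[L1]=80
10. P1: load  L4  bus=[BusRd]  L4: P0=I P1=E P2=I P3=I  mem[L4]=10
11. P1: store L0 := 56  bus=[BusUpgr]  L0: P0=I P1=M P2=I P3=I  mem[L0]=34
12. P2: load  L0  bus=[BusRd]  L0: P0=I P1=O P2=S P3=I  mem[L0]=34
13. P1: load  L4  bus=[-]  L4: P0=I P1=E P2=I P3=I  mem[L4]=10
14. P1: store L0 := 41  bus=[BusUpgr]  L0: P0=I P1=M P2=I P3=I  mem[L0]=34
15. P0: store L4 := 1  bus=[BusRdX]  L4: P0=M P1=I P2=I P3=I  mem[L4]=10
16. P2: store L0 := 39  bus=[BusRdX,Flush]  L0: P0=I P1=I P2=M P3=I  mem[L0]=41
17. P2: load  L0  bus=[-]  L0: P0=I P1=I P2=M P3=I  mem[L0]=41
18. P0: store L0 := 52  bus=[BusRdX,Flush]  L0: P0=M P1=I P2=I P3=I  mem[L0]=39
19. P2: store L0 := 79  bus=[BusRdX,Flush]  L0: P0=I P1=I P2=M P3=I  mem[L0]=52
20. P1: load  L2  bus=[BusRd]  L2: P0=S P1=S P2=I P3=I  mem[L2]=10
21. P3: store L0 := 97  bus=[BusRdX,Flush]  L0: P0=I P1=I P2=I P3=M  mem[L0]=79
22. P0: load  L0  bus=[BusRd]  L0: P0=S P1=I P2=I P3=O  mem[L0]=79
23. P3: load  L0  bus=[-]  L0: P0=S P1=I P2=I P3=O  mem[L0]=79
24. P2: store L0 := 22  bus=[BusRdX,Flush]  L0: P0=I P1=I P2=M P3=I  mem[L0]=97
25. P1: store L0 := 69  bus=[BusRdX,Flush]  L0: P0=I P1=M P2=I P3=I  mem[L0]=22
26. P3: store L0 := 58  bus=[BusRdX,Flush]  L0: P0=I P1=I P2=I P3=M  mem[L0]=69
27. P1: load  L1  bus=[BusRd]  L1: P0=I P1=S P2=I P3=S  mem[L1]=80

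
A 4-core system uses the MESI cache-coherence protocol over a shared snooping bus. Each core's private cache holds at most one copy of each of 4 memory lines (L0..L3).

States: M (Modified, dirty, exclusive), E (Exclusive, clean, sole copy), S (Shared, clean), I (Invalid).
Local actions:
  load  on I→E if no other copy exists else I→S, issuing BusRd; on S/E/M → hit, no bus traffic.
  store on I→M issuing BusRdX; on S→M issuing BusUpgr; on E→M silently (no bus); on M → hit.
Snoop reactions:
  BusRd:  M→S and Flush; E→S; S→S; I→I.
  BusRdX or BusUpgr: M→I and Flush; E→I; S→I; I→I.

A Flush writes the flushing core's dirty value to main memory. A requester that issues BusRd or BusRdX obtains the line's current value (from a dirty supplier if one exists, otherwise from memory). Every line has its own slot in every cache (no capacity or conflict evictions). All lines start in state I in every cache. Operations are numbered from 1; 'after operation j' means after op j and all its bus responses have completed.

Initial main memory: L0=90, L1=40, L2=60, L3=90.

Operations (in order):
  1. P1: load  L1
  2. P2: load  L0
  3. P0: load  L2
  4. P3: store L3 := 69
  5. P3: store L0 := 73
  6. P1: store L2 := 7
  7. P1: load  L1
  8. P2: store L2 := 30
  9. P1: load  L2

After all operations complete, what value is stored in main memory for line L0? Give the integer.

memory[L0] = 90

[1] P1: load  L1 | P0:I, P1:E(40), P2:I, P3:I | bus: BusRd
[2] P2: load  L0 | P0:I, P1:I, P2:E(90), P3:I | bus: BusRd
[3] P0: load  L2 | P0:E(60), P1:I, P2:I, P3:I | bus: BusRd
[4] P3: store L3 := 69 | P0:I, P1:I, P2:I, P3:M(69) | bus: BusRdX
[5] P3: store L0 := 73 | P0:I, P1:I, P2:I, P3:M(73) | bus: BusRdX
[6] P1: store L2 := 7 | P0:I, P1:M(7), P2:I, P3:I | bus: BusRdX
[7] P1: load  L1 | P0:I, P1:E(40), P2:I, P3:I | bus: none
[8] P2: store L2 := 30 | P0:I, P1:I, P2:M(30), P3:I | bus: BusRdX,Flush
[9] P1: load  L2 | P0:I, P1:S(30), P2:S(30), P3:I | bus: BusRd,Flush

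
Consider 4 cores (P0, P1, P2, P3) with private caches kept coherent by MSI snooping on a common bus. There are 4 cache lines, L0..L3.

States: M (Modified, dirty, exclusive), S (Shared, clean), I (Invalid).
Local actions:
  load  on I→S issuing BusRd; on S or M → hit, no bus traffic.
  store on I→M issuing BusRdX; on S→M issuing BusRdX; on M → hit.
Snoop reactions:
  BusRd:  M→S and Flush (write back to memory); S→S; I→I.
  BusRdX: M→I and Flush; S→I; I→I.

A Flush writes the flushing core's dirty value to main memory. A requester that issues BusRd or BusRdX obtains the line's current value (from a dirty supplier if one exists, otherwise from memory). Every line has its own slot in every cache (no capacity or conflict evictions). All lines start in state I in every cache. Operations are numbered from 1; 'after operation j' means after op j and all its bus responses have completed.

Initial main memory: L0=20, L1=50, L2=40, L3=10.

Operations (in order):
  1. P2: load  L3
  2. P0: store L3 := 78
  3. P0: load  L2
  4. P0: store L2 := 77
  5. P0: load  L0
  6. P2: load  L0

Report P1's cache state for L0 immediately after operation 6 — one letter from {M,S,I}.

1. P2: load  L3  bus=[BusRd]  L3: P0=I P1=I P2=S P3=I  mem[L3]=10
2. P0: store L3 := 78  bus=[BusRdX]  L3: P0=M P1=I P2=I P3=I  mem[L3]=10
3. P0: load  L2  bus=[BusRd]  L2: P0=S P1=I P2=I P3=I  mem[L2]=40
4. P0: store L2 := 77  bus=[BusRdX]  L2: P0=M P1=I P2=I P3=I  mem[L2]=40
5. P0: load  L0  bus=[BusRd]  L0: P0=S P1=I P2=I P3=I  mem[L0]=20
6. P2: load  L0  bus=[BusRd]  L0: P0=S P1=I P2=S P3=I  mem[L0]=20

state = I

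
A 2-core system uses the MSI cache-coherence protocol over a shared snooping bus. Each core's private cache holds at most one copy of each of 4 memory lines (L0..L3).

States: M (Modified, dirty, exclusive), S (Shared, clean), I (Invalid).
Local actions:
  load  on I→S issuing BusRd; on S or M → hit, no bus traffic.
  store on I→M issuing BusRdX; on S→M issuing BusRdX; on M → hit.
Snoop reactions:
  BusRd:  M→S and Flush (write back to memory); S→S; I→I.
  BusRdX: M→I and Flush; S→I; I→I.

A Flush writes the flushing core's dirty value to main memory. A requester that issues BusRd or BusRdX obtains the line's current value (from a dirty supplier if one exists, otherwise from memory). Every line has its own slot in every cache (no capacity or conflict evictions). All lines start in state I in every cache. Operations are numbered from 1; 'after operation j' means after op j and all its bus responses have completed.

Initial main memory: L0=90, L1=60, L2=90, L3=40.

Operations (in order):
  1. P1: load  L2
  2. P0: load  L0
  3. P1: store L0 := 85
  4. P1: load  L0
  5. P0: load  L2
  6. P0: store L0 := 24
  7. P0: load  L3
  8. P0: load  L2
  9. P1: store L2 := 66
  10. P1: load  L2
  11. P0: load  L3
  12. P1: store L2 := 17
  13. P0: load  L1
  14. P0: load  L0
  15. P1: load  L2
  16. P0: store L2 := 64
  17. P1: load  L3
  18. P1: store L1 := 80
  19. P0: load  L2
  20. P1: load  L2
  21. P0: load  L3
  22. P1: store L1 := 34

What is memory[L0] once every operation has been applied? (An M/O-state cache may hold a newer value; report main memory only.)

1. P1: load  L2  bus=[BusRd]  L2: P0=I P1=S  mem[L2]=90
2. P0: load  L0  bus=[BusRd]  L0: P0=S P1=I  mem[L0]=90
3. P1: store L0 := 85  bus=[BusRdX]  L0: P0=I P1=M  mem[L0]=90
4. P1: load  L0  bus=[-]  L0: P0=I P1=M  mem[L0]=90
5. P0: load  L2  bus=[BusRd]  L2: P0=S P1=S  mem[L2]=90
6. P0: store L0 := 24  bus=[BusRdX,Flush]  L0: P0=M P1=I  mem[L0]=85
7. P0: load  L3  bus=[BusRd]  L3: P0=S P1=I  mem[L3]=40
8. P0: load  L2  bus=[-]  L2: P0=S P1=S  mem[L2]=90
9. P1: store L2 := 66  bus=[BusRdX]  L2: P0=I P1=M  mem[L2]=90
10. P1: load  L2  bus=[-]  L2: P0=I P1=M  mem[L2]=90
11. P0: load  L3  bus=[-]  L3: P0=S P1=I  mem[L3]=40
12. P1: store L2 := 17  bus=[-]  L2: P0=I P1=M  mem[L2]=90
13. P0: load  L1  bus=[BusRd]  L1: P0=S P1=I  mem[L1]=60
14. P0: load  L0  bus=[-]  L0: P0=M P1=I  mem[L0]=85
15. P1: load  L2  bus=[-]  L2: P0=I P1=M  mem[L2]=90
16. P0: store L2 := 64  bus=[BusRdX,Flush]  L2: P0=M P1=I  mem[L2]=17
17. P1: load  L3  bus=[BusRd]  L3: P0=S P1=S  mem[L3]=40
18. P1: store L1 := 80  bus=[BusRdX]  L1: P0=I P1=M  mem[L1]=60
19. P0: load  L2  bus=[-]  L2: P0=M P1=I  mem[L2]=17
20. P1: load  L2  bus=[BusRd,Flush]  L2: P0=S P1=S  mem[L2]=64
21. P0: load  L3  bus=[-]  L3: P0=S P1=S  mem[L3]=40
22. P1: store L1 := 34  bus=[-]  L1: P0=I P1=M  mem[L1]=60

memory[L0] = 85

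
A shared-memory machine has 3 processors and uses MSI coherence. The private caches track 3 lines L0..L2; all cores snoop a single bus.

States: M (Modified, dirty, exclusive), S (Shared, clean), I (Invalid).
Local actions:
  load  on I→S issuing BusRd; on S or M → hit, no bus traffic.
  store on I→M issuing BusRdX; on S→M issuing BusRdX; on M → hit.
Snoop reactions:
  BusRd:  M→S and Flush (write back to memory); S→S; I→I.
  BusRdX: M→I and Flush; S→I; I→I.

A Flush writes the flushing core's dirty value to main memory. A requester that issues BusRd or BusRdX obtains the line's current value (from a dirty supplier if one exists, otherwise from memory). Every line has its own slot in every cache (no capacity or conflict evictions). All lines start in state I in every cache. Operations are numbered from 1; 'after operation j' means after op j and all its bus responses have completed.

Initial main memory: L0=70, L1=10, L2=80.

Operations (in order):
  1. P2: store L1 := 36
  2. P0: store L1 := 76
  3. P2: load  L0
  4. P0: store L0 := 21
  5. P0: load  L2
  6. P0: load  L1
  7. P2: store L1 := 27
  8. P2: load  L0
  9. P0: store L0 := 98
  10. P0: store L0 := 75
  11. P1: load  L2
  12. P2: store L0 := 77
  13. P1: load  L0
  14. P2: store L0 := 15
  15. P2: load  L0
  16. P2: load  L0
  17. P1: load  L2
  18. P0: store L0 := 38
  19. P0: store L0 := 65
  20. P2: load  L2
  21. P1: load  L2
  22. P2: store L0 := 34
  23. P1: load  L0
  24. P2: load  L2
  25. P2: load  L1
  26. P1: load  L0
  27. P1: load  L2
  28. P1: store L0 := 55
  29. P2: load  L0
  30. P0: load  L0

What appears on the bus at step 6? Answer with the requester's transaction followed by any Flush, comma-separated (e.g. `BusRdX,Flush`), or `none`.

step 1: P2: store L1 := 36  ⟶  IIM  (L1)  txn=BusRdX  M[L1]=10
step 2: P0: store L1 := 76  ⟶  MII  (L1)  txn=BusRdX+Flush  M[L1]=36
step 3: P2: load  L0  ⟶  IIS  (L0)  txn=BusRd  M[L0]=70
step 4: P0: store L0 := 21  ⟶  MII  (L0)  txn=BusRdX  M[L0]=70
step 5: P0: load  L2  ⟶  SII  (L2)  txn=BusRd  M[L2]=80
step 6: P0: load  L1  ⟶  MII  (L1)  txn=∅  M[L1]=36
step 7: P2: store L1 := 27  ⟶  IIM  (L1)  txn=BusRdX+Flush  M[L1]=76
step 8: P2: load  L0  ⟶  SIS  (L0)  txn=BusRd+Flush  M[L0]=21
step 9: P0: store L0 := 98  ⟶  MII  (L0)  txn=BusRdX  M[L0]=21
step 10: P0: store L0 := 75  ⟶  MII  (L0)  txn=∅  M[L0]=21
step 11: P1: load  L2  ⟶  SSI  (L2)  txn=BusRd  M[L2]=80
step 12: P2: store L0 := 77  ⟶  IIM  (L0)  txn=BusRdX+Flush  M[L0]=75
step 13: P1: load  L0  ⟶  ISS  (L0)  txn=BusRd+Flush  M[L0]=77
step 14: P2: store L0 := 15  ⟶  IIM  (L0)  txn=BusRdX  M[L0]=77
step 15: P2: load  L0  ⟶  IIM  (L0)  txn=∅  M[L0]=77
step 16: P2: load  L0  ⟶  IIM  (L0)  txn=∅  M[L0]=77
step 17: P1: load  L2  ⟶  SSI  (L2)  txn=∅  M[L2]=80
step 18: P0: store L0 := 38  ⟶  MII  (L0)  txn=BusRdX+Flush  M[L0]=15
step 19: P0: store L0 := 65  ⟶  MII  (L0)  txn=∅  M[L0]=15
step 20: P2: load  L2  ⟶  SSS  (L2)  txn=BusRd  M[L2]=80
step 21: P1: load  L2  ⟶  SSS  (L2)  txn=∅  M[L2]=80
step 22: P2: store L0 := 34  ⟶  IIM  (L0)  txn=BusRdX+Flush  M[L0]=65
step 23: P1: load  L0  ⟶  ISS  (L0)  txn=BusRd+Flush  M[L0]=34
step 24: P2: load  L2  ⟶  SSS  (L2)  txn=∅  M[L2]=80
step 25: P2: load  L1  ⟶  IIM  (L1)  txn=∅  M[L1]=76
step 26: P1: load  L0  ⟶  ISS  (L0)  txn=∅  M[L0]=34
step 27: P1: load  L2  ⟶  SSS  (L2)  txn=∅  M[L2]=80
step 28: P1: store L0 := 55  ⟶  IMI  (L0)  txn=BusRdX  M[L0]=34
step 29: P2: load  L0  ⟶  ISS  (L0)  txn=BusRd+Flush  M[L0]=55
step 30: P0: load  L0  ⟶  SSS  (L0)  txn=BusRd  M[L0]=55

bus = none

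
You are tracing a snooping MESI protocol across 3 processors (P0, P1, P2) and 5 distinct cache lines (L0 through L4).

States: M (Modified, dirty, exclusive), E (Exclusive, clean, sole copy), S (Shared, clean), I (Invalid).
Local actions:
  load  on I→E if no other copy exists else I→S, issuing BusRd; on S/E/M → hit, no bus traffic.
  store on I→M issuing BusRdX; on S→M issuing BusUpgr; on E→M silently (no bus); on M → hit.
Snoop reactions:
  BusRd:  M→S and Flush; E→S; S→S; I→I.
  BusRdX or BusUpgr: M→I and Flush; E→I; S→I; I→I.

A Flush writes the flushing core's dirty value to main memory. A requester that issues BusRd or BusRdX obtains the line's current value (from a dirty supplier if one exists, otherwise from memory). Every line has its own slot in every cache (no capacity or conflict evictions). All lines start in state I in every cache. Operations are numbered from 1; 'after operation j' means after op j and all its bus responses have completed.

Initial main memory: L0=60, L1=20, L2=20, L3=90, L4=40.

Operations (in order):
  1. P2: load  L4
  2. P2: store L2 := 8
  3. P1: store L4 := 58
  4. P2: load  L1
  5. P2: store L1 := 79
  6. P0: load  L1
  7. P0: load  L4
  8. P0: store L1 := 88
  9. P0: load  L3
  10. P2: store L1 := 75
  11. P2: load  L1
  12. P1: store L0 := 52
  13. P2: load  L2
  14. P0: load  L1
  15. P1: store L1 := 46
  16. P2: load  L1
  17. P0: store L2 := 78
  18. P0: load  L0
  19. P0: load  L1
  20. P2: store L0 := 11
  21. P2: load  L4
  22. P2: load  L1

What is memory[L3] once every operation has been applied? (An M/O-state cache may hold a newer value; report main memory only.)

step 1: P2: load  L4  ⟶  IIE  (L4)  txn=BusRd  M[L4]=40
step 2: P2: store L2 := 8  ⟶  IIM  (L2)  txn=BusRdX  M[L2]=20
step 3: P1: store L4 := 58  ⟶  IMI  (L4)  txn=BusRdX  M[L4]=40
step 4: P2: load  L1  ⟶  IIE  (L1)  txn=BusRd  M[L1]=20
step 5: P2: store L1 := 79  ⟶  IIM  (L1)  txn=∅  M[L1]=20
step 6: P0: load  L1  ⟶  SIS  (L1)  txn=BusRd+Flush  M[L1]=79
step 7: P0: load  L4  ⟶  SSI  (L4)  txn=BusRd+Flush  M[L4]=58
step 8: P0: store L1 := 88  ⟶  MII  (L1)  txn=BusUpgr  M[L1]=79
step 9: P0: load  L3  ⟶  EII  (L3)  txn=BusRd  M[L3]=90
step 10: P2: store L1 := 75  ⟶  IIM  (L1)  txn=BusRdX+Flush  M[L1]=88
step 11: P2: load  L1  ⟶  IIM  (L1)  txn=∅  M[L1]=88
step 12: P1: store L0 := 52  ⟶  IMI  (L0)  txn=BusRdX  M[L0]=60
step 13: P2: load  L2  ⟶  IIM  (L2)  txn=∅  M[L2]=20
step 14: P0: load  L1  ⟶  SIS  (L1)  txn=BusRd+Flush  M[L1]=75
step 15: P1: store L1 := 46  ⟶  IMI  (L1)  txn=BusRdX  M[L1]=75
step 16: P2: load  L1  ⟶  ISS  (L1)  txn=BusRd+Flush  M[L1]=46
step 17: P0: store L2 := 78  ⟶  MII  (L2)  txn=BusRdX+Flush  M[L2]=8
step 18: P0: load  L0  ⟶  SSI  (L0)  txn=BusRd+Flush  M[L0]=52
step 19: P0: load  L1  ⟶  SSS  (L1)  txn=BusRd  M[L1]=46
step 20: P2: store L0 := 11  ⟶  IIM  (L0)  txn=BusRdX  M[L0]=52
step 21: P2: load  L4  ⟶  SSS  (L4)  txn=BusRd  M[L4]=58
step 22: P2: load  L1  ⟶  SSS  (L1)  txn=∅  M[L1]=46

memory[L3] = 90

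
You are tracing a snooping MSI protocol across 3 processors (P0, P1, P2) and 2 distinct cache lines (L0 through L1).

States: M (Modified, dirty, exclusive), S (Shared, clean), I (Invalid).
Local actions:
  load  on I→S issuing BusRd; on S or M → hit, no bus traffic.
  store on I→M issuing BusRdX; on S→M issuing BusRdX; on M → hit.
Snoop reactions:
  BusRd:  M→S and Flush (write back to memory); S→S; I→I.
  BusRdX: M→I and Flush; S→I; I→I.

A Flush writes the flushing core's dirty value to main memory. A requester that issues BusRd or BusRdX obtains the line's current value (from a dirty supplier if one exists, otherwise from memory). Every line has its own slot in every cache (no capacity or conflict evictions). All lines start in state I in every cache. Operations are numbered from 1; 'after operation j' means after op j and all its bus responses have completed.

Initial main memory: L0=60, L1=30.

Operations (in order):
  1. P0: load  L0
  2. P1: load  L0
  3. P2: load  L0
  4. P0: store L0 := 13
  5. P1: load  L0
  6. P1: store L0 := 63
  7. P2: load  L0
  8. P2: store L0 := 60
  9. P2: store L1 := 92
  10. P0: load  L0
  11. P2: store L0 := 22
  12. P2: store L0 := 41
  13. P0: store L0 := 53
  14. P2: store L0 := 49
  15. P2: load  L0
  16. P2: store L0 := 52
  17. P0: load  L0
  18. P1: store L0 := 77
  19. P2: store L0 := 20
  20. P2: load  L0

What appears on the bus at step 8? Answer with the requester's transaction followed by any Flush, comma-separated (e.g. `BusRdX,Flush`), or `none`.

[1] P0: load  L0 | P0:S(60), P1:I, P2:I | bus: BusRd
[2] P1: load  L0 | P0:S(60), P1:S(60), P2:I | bus: BusRd
[3] P2: load  L0 | P0:S(60), P1:S(60), P2:S(60) | bus: BusRd
[4] P0: store L0 := 13 | P0:M(13), P1:I, P2:I | bus: BusRdX
[5] P1: load  L0 | P0:S(13), P1:S(13), P2:I | bus: BusRd,Flush
[6] P1: store L0 := 63 | P0:I, P1:M(63), P2:I | bus: BusRdX
[7] P2: load  L0 | P0:I, P1:S(63), P2:S(63) | bus: BusRd,Flush
[8] P2: store L0 := 60 | P0:I, P1:I, P2:M(60) | bus: BusRdX
[9] P2: store L1 := 92 | P0:I, P1:I, P2:M(92) | bus: BusRdX
[10] P0: load  L0 | P0:S(60), P1:I, P2:S(60) | bus: BusRd,Flush
[11] P2: store L0 := 22 | P0:I, P1:I, P2:M(22) | bus: BusRdX
[12] P2: store L0 := 41 | P0:I, P1:I, P2:M(41) | bus: none
[13] P0: store L0 := 53 | P0:M(53), P1:I, P2:I | bus: BusRdX,Flush
[14] P2: store L0 := 49 | P0:I, P1:I, P2:M(49) | bus: BusRdX,Flush
[15] P2: load  L0 | P0:I, P1:I, P2:M(49) | bus: none
[16] P2: store L0 := 52 | P0:I, P1:I, P2:M(52) | bus: none
[17] P0: load  L0 | P0:S(52), P1:I, P2:S(52) | bus: BusRd,Flush
[18] P1: store L0 := 77 | P0:I, P1:M(77), P2:I | bus: BusRdX
[19] P2: store L0 := 20 | P0:I, P1:I, P2:M(20) | bus: BusRdX,Flush
[20] P2: load  L0 | P0:I, P1:I, P2:M(20) | bus: none

bus = BusRdX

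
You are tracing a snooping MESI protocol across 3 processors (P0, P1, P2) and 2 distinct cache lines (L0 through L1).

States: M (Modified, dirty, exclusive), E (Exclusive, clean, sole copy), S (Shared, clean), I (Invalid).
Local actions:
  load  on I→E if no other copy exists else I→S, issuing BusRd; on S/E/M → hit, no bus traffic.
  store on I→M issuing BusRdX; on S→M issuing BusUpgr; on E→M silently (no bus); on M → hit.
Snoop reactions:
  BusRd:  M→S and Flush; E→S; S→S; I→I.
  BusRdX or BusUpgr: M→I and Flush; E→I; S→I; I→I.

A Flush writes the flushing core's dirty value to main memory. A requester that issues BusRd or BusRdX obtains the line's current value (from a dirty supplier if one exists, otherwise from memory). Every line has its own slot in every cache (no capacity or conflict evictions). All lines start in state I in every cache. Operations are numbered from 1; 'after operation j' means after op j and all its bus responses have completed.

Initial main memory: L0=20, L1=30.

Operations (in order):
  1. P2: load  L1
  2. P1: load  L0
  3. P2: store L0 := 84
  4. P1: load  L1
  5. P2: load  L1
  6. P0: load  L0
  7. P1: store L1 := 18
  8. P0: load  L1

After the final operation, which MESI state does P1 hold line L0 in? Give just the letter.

1. P2: load  L1  bus=[BusRd]  L1: P0=I P1=I P2=E  mem[L1]=30
2. P1: load  L0  bus=[BusRd]  L0: P0=I P1=E P2=I  mem[L0]=20
3. P2: store L0 := 84  bus=[BusRdX]  L0: P0=I P1=I P2=M  mem[L0]=20
4. P1: load  L1  bus=[BusRd]  L1: P0=I P1=S P2=S  mem[L1]=30
5. P2: load  L1  bus=[-]  L1: P0=I P1=S P2=S  mem[L1]=30
6. P0: load  L0  bus=[BusRd,Flush]  L0: P0=S P1=I P2=S  mem[L0]=84
7. P1: store L1 := 18  bus=[BusUpgr]  L1: P0=I P1=M P2=I  mem[L1]=30
8. P0: load  L1  bus=[BusRd,Flush]  L1: P0=S P1=S P2=I  mem[L1]=18

state = I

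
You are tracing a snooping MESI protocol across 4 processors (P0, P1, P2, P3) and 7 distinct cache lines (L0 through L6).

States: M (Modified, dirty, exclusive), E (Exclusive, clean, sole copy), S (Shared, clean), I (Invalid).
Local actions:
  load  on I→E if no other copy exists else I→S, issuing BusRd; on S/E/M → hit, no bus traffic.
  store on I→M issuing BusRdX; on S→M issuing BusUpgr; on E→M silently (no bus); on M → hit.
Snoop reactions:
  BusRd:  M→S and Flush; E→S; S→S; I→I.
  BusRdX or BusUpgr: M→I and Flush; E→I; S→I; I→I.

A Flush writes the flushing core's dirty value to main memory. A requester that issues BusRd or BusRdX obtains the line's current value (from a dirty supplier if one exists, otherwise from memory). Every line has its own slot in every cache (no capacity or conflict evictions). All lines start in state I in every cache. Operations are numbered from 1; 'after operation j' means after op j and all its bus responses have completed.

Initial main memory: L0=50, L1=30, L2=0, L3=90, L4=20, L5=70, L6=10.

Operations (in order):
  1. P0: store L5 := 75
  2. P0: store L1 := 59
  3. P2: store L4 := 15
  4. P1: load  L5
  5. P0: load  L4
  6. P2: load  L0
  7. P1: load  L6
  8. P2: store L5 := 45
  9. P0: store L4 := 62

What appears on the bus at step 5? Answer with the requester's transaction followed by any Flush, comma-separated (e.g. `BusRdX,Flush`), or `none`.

bus = BusRd,Flush

step 1: P0: store L5 := 75  ⟶  MIII  (L5)  txn=BusRdX  M[L5]=70
step 2: P0: store L1 := 59  ⟶  MIII  (L1)  txn=BusRdX  M[L1]=30
step 3: P2: store L4 := 15  ⟶  IIMI  (L4)  txn=BusRdX  M[L4]=20
step 4: P1: load  L5  ⟶  SSII  (L5)  txn=BusRd+Flush  M[L5]=75
step 5: P0: load  L4  ⟶  SISI  (L4)  txn=BusRd+Flush  M[L4]=15
step 6: P2: load  L0  ⟶  IIEI  (L0)  txn=BusRd  M[L0]=50
step 7: P1: load  L6  ⟶  IEII  (L6)  txn=BusRd  M[L6]=10
step 8: P2: store L5 := 45  ⟶  IIMI  (L5)  txn=BusRdX  M[L5]=75
step 9: P0: store L4 := 62  ⟶  MIII  (L4)  txn=BusUpgr  M[L4]=15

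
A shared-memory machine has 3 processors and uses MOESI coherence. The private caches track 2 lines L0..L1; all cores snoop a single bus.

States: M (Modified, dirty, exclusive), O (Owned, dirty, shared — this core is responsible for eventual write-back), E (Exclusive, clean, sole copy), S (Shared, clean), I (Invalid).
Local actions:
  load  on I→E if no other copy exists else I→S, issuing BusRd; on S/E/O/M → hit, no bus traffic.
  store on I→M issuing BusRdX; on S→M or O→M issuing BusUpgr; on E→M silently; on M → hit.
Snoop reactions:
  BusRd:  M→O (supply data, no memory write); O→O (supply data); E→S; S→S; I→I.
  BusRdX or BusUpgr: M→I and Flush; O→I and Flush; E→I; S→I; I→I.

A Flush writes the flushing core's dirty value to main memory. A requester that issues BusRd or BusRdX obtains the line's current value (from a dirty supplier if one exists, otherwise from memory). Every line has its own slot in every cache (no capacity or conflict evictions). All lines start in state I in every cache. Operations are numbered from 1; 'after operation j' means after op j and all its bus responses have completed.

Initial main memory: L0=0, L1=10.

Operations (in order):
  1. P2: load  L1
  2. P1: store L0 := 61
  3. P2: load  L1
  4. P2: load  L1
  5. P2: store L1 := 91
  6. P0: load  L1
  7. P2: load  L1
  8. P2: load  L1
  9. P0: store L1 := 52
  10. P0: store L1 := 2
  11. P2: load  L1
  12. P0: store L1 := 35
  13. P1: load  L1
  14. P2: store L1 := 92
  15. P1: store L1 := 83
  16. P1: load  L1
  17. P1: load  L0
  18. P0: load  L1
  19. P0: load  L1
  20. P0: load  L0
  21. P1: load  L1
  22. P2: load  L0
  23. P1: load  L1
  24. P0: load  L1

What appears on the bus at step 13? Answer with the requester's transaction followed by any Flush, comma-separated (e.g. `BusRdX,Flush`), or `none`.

[1] P2: load  L1 | P0:I, P1:I, P2:E(10) | bus: BusRd
[2] P1: store L0 := 61 | P0:I, P1:M(61), P2:I | bus: BusRdX
[3] P2: load  L1 | P0:I, P1:I, P2:E(10) | bus: none
[4] P2: load  L1 | P0:I, P1:I, P2:E(10) | bus: none
[5] P2: store L1 := 91 | P0:I, P1:I, P2:M(91) | bus: none
[6] P0: load  L1 | P0:S(91), P1:I, P2:O(91) | bus: BusRd
[7] P2: load  L1 | P0:S(91), P1:I, P2:O(91) | bus: none
[8] P2: load  L1 | P0:S(91), P1:I, P2:O(91) | bus: none
[9] P0: store L1 := 52 | P0:M(52), P1:I, P2:I | bus: BusUpgr,Flush
[10] P0: store L1 := 2 | P0:M(2), P1:I, P2:I | bus: none
[11] P2: load  L1 | P0:O(2), P1:I, P2:S(2) | bus: BusRd
[12] P0: store L1 := 35 | P0:M(35), P1:I, P2:I | bus: BusUpgr
[13] P1: load  L1 | P0:O(35), P1:S(35), P2:I | bus: BusRd
[14] P2: store L1 := 92 | P0:I, P1:I, P2:M(92) | bus: BusRdX,Flush
[15] P1: store L1 := 83 | P0:I, P1:M(83), P2:I | bus: BusRdX,Flush
[16] P1: load  L1 | P0:I, P1:M(83), P2:I | bus: none
[17] P1: load  L0 | P0:I, P1:M(61), P2:I | bus: none
[18] P0: load  L1 | P0:S(83), P1:O(83), P2:I | bus: BusRd
[19] P0: load  L1 | P0:S(83), P1:O(83), P2:I | bus: none
[20] P0: load  L0 | P0:S(61), P1:O(61), P2:I | bus: BusRd
[21] P1: load  L1 | P0:S(83), P1:O(83), P2:I | bus: none
[22] P2: load  L0 | P0:S(61), P1:O(61), P2:S(61) | bus: BusRd
[23] P1: load  L1 | P0:S(83), P1:O(83), P2:I | bus: none
[24] P0: load  L1 | P0:S(83), P1:O(83), P2:I | bus: none

bus = BusRd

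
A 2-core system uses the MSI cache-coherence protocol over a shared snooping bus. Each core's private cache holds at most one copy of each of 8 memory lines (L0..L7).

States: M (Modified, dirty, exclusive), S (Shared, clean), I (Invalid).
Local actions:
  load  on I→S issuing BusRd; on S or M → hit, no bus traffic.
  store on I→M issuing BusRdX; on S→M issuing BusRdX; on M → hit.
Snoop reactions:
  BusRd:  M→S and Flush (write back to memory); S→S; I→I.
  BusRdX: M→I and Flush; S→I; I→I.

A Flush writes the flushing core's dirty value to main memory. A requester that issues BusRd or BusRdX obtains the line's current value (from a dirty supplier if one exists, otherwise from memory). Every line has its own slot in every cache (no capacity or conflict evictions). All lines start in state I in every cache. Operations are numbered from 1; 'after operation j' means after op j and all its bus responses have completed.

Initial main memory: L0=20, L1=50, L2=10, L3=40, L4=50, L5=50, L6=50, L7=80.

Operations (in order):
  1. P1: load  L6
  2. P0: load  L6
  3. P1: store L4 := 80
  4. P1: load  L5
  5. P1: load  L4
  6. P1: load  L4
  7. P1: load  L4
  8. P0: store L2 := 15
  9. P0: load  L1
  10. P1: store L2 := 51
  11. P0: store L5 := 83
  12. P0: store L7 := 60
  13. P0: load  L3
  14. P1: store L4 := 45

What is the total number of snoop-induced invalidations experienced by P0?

invalidations = 1

1. P1: load  L6  bus=[BusRd]  L6: P0=I P1=S  mem[L6]=50
2. P0: load  L6  bus=[BusRd]  L6: P0=S P1=S  mem[L6]=50
3. P1: store L4 := 80  bus=[BusRdX]  L4: P0=I P1=M  mem[L4]=50
4. P1: load  L5  bus=[BusRd]  L5: P0=I P1=S  mem[L5]=50
5. P1: load  L4  bus=[-]  L4: P0=I P1=M  mem[L4]=50
6. P1: load  L4  bus=[-]  L4: P0=I P1=M  mem[L4]=50
7. P1: load  L4  bus=[-]  L4: P0=I P1=M  mem[L4]=50
8. P0: store L2 := 15  bus=[BusRdX]  L2: P0=M P1=I  mem[L2]=10
9. P0: load  L1  bus=[BusRd]  L1: P0=S P1=I  mem[L1]=50
10. P1: store L2 := 51  bus=[BusRdX,Flush]  L2: P0=I P1=M  mem[L2]=15
11. P0: store L5 := 83  bus=[BusRdX]  L5: P0=M P1=I  mem[L5]=50
12. P0: store L7 := 60  bus=[BusRdX]  L7: P0=M P1=I  mem[L7]=80
13. P0: load  L3  bus=[BusRd]  L3: P0=S P1=I  mem[L3]=40
14. P1: store L4 := 45  bus=[-]  L4: P0=I P1=M  mem[L4]=50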